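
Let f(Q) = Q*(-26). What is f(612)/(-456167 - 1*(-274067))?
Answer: 1326/15175 ≈ 0.087381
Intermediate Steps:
f(Q) = -26*Q
f(612)/(-456167 - 1*(-274067)) = (-26*612)/(-456167 - 1*(-274067)) = -15912/(-456167 + 274067) = -15912/(-182100) = -15912*(-1/182100) = 1326/15175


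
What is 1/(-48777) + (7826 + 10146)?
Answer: 876620243/48777 ≈ 17972.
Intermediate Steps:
1/(-48777) + (7826 + 10146) = -1/48777 + 17972 = 876620243/48777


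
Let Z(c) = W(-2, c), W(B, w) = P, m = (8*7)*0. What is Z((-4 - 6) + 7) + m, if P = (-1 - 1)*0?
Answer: 0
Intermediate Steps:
m = 0 (m = 56*0 = 0)
P = 0 (P = -2*0 = 0)
W(B, w) = 0
Z(c) = 0
Z((-4 - 6) + 7) + m = 0 + 0 = 0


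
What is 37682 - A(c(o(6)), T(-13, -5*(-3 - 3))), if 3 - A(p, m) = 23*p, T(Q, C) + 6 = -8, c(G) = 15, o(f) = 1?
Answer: 38024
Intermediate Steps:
T(Q, C) = -14 (T(Q, C) = -6 - 8 = -14)
A(p, m) = 3 - 23*p
37682 - A(c(o(6)), T(-13, -5*(-3 - 3))) = 37682 - (3 - 23*15) = 37682 - (3 - 345) = 37682 - 1*(-342) = 37682 + 342 = 38024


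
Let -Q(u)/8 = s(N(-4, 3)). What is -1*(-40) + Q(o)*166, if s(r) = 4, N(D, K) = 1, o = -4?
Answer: -5272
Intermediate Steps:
Q(u) = -32 (Q(u) = -8*4 = -32)
-1*(-40) + Q(o)*166 = -1*(-40) - 32*166 = 40 - 5312 = -5272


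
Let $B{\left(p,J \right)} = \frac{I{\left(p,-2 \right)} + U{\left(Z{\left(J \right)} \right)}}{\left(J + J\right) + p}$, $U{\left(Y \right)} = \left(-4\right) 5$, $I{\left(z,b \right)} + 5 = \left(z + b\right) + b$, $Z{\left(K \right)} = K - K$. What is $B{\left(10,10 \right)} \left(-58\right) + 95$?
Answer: $\frac{1976}{15} \approx 131.73$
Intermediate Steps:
$Z{\left(K \right)} = 0$
$I{\left(z,b \right)} = -5 + z + 2 b$ ($I{\left(z,b \right)} = -5 + \left(\left(z + b\right) + b\right) = -5 + \left(\left(b + z\right) + b\right) = -5 + \left(z + 2 b\right) = -5 + z + 2 b$)
$U{\left(Y \right)} = -20$
$B{\left(p,J \right)} = \frac{-29 + p}{p + 2 J}$ ($B{\left(p,J \right)} = \frac{\left(-5 + p + 2 \left(-2\right)\right) - 20}{\left(J + J\right) + p} = \frac{\left(-5 + p - 4\right) - 20}{2 J + p} = \frac{\left(-9 + p\right) - 20}{p + 2 J} = \frac{-29 + p}{p + 2 J}$)
$B{\left(10,10 \right)} \left(-58\right) + 95 = \frac{-29 + 10}{10 + 2 \cdot 10} \left(-58\right) + 95 = \frac{1}{10 + 20} \left(-19\right) \left(-58\right) + 95 = \frac{1}{30} \left(-19\right) \left(-58\right) + 95 = \left(- \frac{19}{30}\right) \left(-58\right) + 95 = \frac{551}{15} + 95 = \frac{1976}{15}$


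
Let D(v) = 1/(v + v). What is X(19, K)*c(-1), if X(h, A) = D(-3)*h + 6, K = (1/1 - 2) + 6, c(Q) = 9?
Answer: 51/2 ≈ 25.500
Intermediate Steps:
D(v) = 1/(2*v)
K = 5 (K = (1 - 2) + 6 = -1 + 6 = 5)
X(h, A) = 6 - h/6 (X(h, A) = ((½)/(-3))*h + 6 = ((½)*(-⅓))*h + 6 = -h/6 + 6 = 6 - h/6)
X(19, K)*c(-1) = (6 - ⅙*19)*9 = (6 - 19/6)*9 = (17/6)*9 = 51/2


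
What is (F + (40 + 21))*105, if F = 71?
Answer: 13860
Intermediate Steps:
(F + (40 + 21))*105 = (71 + (40 + 21))*105 = (71 + 61)*105 = 132*105 = 13860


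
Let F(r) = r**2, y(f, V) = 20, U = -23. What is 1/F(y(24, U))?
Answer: 1/400 ≈ 0.0025000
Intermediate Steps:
1/F(y(24, U)) = 1/(20**2) = 1/400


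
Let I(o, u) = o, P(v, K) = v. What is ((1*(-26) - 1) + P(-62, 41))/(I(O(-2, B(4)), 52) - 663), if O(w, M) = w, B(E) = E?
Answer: 89/665 ≈ 0.13383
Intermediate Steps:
((1*(-26) - 1) + P(-62, 41))/(I(O(-2, B(4)), 52) - 663) = ((1*(-26) - 1) - 62)/(-2 - 663) = ((-26 - 1) - 62)/(-665) = (-27 - 62)*(-1/665) = -89*(-1/665) = 89/665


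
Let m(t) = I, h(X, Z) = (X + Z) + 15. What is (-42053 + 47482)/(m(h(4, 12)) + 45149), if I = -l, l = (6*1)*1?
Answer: 5429/45143 ≈ 0.12026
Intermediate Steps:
l = 6 (l = 6*1 = 6)
h(X, Z) = 15 + X + Z
I = -6 (I = -1*6 = -6)
m(t) = -6
(-42053 + 47482)/(m(h(4, 12)) + 45149) = (-42053 + 47482)/(-6 + 45149) = 5429/45143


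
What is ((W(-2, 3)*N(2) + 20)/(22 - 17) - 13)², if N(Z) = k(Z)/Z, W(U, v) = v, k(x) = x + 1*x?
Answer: 1521/25 ≈ 60.840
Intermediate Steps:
k(x) = 2*x (k(x) = x + x = 2*x)
N(Z) = 2 (N(Z) = (2*Z)/Z = 2)
((W(-2, 3)*N(2) + 20)/(22 - 17) - 13)² = ((3*2 + 20)/(22 - 17) - 13)² = ((6 + 20)/5 - 13)² = (26*(⅕) - 13)² = (26/5 - 13)² = (-39/5)² = 1521/25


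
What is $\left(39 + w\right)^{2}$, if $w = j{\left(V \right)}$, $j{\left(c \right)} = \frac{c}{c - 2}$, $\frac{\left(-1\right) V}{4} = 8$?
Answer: $\frac{461041}{289} \approx 1595.3$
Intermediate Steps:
$V = -32$ ($V = \left(-4\right) 8 = -32$)
$j{\left(c \right)} = \frac{c}{-2 + c}$
$w = \frac{16}{17}$ ($w = - \frac{32}{-2 - 32} = - \frac{32}{-34} = \left(-32\right) \left(- \frac{1}{34}\right) = \frac{16}{17} \approx 0.94118$)
$\left(39 + w\right)^{2} = \left(39 + \frac{16}{17}\right)^{2} = \left(\frac{679}{17}\right)^{2} = \frac{461041}{289}$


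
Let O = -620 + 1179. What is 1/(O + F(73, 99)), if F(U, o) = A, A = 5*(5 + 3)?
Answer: 1/599 ≈ 0.0016694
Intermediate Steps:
O = 559
A = 40 (A = 5*8 = 40)
F(U, o) = 40
1/(O + F(73, 99)) = 1/(559 + 40) = 1/599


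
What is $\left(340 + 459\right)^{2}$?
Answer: $638401$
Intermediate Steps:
$\left(340 + 459\right)^{2} = 799^{2} = 638401$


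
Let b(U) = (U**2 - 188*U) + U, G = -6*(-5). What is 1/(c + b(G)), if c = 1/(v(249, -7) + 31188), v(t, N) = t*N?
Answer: -29445/138685949 ≈ -0.00021231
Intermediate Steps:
G = 30
v(t, N) = N*t
b(U) = U**2 - 187*U
c = 1/29445 (c = 1/(-7*249 + 31188) = 1/(-1743 + 31188) = 1/29445 ≈ 3.3962e-5)
1/(c + b(G)) = 1/(1/29445 + 30*(-187 + 30)) = 1/(1/29445 + 30*(-157)) = 1/(1/29445 - 4710) = 1/(-138685949/29445) = -29445/138685949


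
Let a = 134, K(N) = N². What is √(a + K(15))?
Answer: √359 ≈ 18.947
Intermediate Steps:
√(a + K(15)) = √(134 + 15²) = √(134 + 225) = √359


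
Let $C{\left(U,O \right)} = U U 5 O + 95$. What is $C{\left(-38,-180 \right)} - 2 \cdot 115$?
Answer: $-1299735$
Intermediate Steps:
$C{\left(U,O \right)} = 95 + 5 O U^{2}$ ($C{\left(U,O \right)} = U^{2} \cdot 5 O + 95 = 5 U^{2} O + 95 = 5 O U^{2} + 95 = 95 + 5 O U^{2}$)
$C{\left(-38,-180 \right)} - 2 \cdot 115 = \left(95 + 5 \left(-180\right) \left(-38\right)^{2}\right) - 2 \cdot 115 = \left(95 + 5 \left(-180\right) 1444\right) - 230 = \left(95 - 1299600\right) - 230 = -1299505 - 230 = -1299735$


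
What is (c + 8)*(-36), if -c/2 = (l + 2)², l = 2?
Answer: 864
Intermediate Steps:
c = -32 (c = -2*(2 + 2)² = -2*4² = -2*16 = -32)
(c + 8)*(-36) = (-32 + 8)*(-36) = -24*(-36) = 864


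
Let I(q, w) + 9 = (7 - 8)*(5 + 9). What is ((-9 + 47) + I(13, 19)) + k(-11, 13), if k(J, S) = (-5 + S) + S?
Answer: 36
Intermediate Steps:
k(J, S) = -5 + 2*S
I(q, w) = -23 (I(q, w) = -9 + (7 - 8)*(5 + 9) = -9 - 1*14 = -9 - 14 = -23)
((-9 + 47) + I(13, 19)) + k(-11, 13) = ((-9 + 47) - 23) + (-5 + 2*13) = (38 - 23) + (-5 + 26) = 15 + 21 = 36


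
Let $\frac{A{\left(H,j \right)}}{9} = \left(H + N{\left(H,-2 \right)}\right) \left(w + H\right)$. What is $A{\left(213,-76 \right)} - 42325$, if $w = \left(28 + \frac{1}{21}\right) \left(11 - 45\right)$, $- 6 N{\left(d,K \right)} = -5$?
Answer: $- \frac{20547049}{14} \approx -1.4676 \cdot 10^{6}$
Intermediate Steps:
$N{\left(d,K \right)} = \frac{5}{6}$ ($N{\left(d,K \right)} = \left(- \frac{1}{6}\right) \left(-5\right) = \frac{5}{6}$)
$w = - \frac{20026}{21}$ ($w = \left(28 + \frac{1}{21}\right) \left(-34\right) = \frac{589}{21} \left(-34\right) = - \frac{20026}{21} \approx -953.62$)
$A{\left(H,j \right)} = 9 \left(- \frac{20026}{21} + H\right) \left(\frac{5}{6} + H\right)$ ($A{\left(H,j \right)} = 9 \left(H + \frac{5}{6}\right) \left(- \frac{20026}{21} + H\right) = 9 \left(\frac{5}{6} + H\right) \left(- \frac{20026}{21} + H\right) = 9 \left(- \frac{20026}{21} + H\right) \left(\frac{5}{6} + H\right)$)
$A{\left(213,-76 \right)} - 42325 = \left(- \frac{50065}{7} + 9 \cdot 213^{2} - \frac{25570863}{14}\right) - 42325 = \left(- \frac{50065}{7} + 9 \cdot 45369 - \frac{25570863}{14}\right) - 42325 = \left(- \frac{50065}{7} + 408321 - \frac{25570863}{14}\right) - 42325 = - \frac{19954499}{14} - 42325 = - \frac{20547049}{14}$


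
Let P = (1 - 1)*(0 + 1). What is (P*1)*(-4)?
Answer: 0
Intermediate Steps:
P = 0 (P = 0*1 = 0)
(P*1)*(-4) = (0*1)*(-4) = 0*(-4) = 0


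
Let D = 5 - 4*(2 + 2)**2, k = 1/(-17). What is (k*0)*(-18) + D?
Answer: -59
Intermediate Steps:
k = -1/17 ≈ -0.058824
D = -59 (D = 5 - 4*4**2 = 5 - 4*16 = 5 - 64 = -59)
(k*0)*(-18) + D = -1/17*0*(-18) - 59 = 0*(-18) - 59 = 0 - 59 = -59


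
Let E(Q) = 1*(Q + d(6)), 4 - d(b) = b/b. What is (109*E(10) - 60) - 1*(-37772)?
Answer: 39129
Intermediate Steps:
d(b) = 3 (d(b) = 4 - b/b = 4 - 1*1 = 4 - 1 = 3)
E(Q) = 3 + Q (E(Q) = 1*(Q + 3) = 1*(3 + Q) = 3 + Q)
(109*E(10) - 60) - 1*(-37772) = (109*(3 + 10) - 60) - 1*(-37772) = (109*13 - 60) + 37772 = (1417 - 60) + 37772 = 1357 + 37772 = 39129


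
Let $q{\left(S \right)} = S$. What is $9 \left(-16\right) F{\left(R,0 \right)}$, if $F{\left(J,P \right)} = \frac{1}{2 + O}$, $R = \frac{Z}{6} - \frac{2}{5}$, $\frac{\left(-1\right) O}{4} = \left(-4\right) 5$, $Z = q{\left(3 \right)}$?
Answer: $- \frac{72}{41} \approx -1.7561$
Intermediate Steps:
$Z = 3$
$O = 80$ ($O = - 4 \left(\left(-4\right) 5\right) = \left(-4\right) \left(-20\right) = 80$)
$R = \frac{1}{10}$ ($R = \frac{3}{6} - \frac{2}{5} = 3 \cdot \frac{1}{6} - \frac{2}{5} = \frac{1}{2} - \frac{2}{5} = \frac{1}{10} \approx 0.1$)
$F{\left(J,P \right)} = \frac{1}{82}$ ($F{\left(J,P \right)} = \frac{1}{2 + 80} = \frac{1}{82}$)
$9 \left(-16\right) F{\left(R,0 \right)} = 9 \left(-16\right) \frac{1}{82} = \left(-144\right) \frac{1}{82} = - \frac{72}{41}$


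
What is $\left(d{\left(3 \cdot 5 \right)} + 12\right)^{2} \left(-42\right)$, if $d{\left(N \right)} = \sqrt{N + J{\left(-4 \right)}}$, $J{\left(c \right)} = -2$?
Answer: $-6594 - 1008 \sqrt{13} \approx -10228.0$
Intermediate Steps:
$d{\left(N \right)} = \sqrt{-2 + N}$ ($d{\left(N \right)} = \sqrt{N - 2} = \sqrt{-2 + N}$)
$\left(d{\left(3 \cdot 5 \right)} + 12\right)^{2} \left(-42\right) = \left(\sqrt{-2 + 3 \cdot 5} + 12\right)^{2} \left(-42\right) = \left(\sqrt{-2 + 15} + 12\right)^{2} \left(-42\right) = \left(\sqrt{13} + 12\right)^{2} \left(-42\right) = \left(12 + \sqrt{13}\right)^{2} \left(-42\right) = - 42 \left(12 + \sqrt{13}\right)^{2}$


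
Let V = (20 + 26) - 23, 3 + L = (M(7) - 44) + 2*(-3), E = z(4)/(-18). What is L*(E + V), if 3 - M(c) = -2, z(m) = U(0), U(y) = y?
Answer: -1104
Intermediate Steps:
z(m) = 0
M(c) = 5 (M(c) = 3 - 1*(-2) = 3 + 2 = 5)
E = 0 (E = 0/(-18) = 0*(-1/18) = 0)
L = -48 (L = -3 + ((5 - 44) + 2*(-3)) = -3 + (-39 - 6) = -3 - 45 = -48)
V = 23 (V = 46 - 23 = 23)
L*(E + V) = -48*(0 + 23) = -48*23 = -1104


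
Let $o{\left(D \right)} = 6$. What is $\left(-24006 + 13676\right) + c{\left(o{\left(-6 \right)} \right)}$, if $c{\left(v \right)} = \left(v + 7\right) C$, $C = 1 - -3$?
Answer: $-10278$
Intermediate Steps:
$C = 4$ ($C = 1 + 3 = 4$)
$c{\left(v \right)} = 28 + 4 v$ ($c{\left(v \right)} = \left(v + 7\right) 4 = \left(7 + v\right) 4 = 28 + 4 v$)
$\left(-24006 + 13676\right) + c{\left(o{\left(-6 \right)} \right)} = \left(-24006 + 13676\right) + \left(28 + 4 \cdot 6\right) = -10330 + \left(28 + 24\right) = -10330 + 52 = -10278$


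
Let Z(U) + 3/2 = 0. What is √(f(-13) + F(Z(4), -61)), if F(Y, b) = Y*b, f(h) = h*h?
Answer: √1042/2 ≈ 16.140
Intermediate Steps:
f(h) = h²
Z(U) = -3/2 (Z(U) = -3/2 + 0 = -3/2)
√(f(-13) + F(Z(4), -61)) = √((-13)² - 3/2*(-61)) = √(169 + 183/2) = √(521/2) = √1042/2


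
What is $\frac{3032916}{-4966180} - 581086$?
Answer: $- \frac{721445176099}{1241545} \approx -5.8109 \cdot 10^{5}$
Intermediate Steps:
$\frac{3032916}{-4966180} - 581086 = 3032916 \left(- \frac{1}{4966180}\right) - 581086 = - \frac{758229}{1241545} - 581086 = - \frac{721445176099}{1241545}$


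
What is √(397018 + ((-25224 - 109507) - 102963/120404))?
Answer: √950598639949485/60202 ≈ 512.14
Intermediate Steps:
√(397018 + ((-25224 - 109507) - 102963/120404)) = √(397018 + (-134731 - 102963*1/120404)) = √(397018 + (-134731 - 102963/120404)) = √(397018 - 16222254287/120404) = √(31580300985/120404) = √950598639949485/60202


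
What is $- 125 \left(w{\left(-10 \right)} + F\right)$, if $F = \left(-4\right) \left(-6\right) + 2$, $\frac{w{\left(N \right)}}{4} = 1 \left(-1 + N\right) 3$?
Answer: $13250$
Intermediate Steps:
$w{\left(N \right)} = -12 + 12 N$ ($w{\left(N \right)} = 4 \cdot 1 \left(-1 + N\right) 3 = 4 \left(-1 + N\right) 3 = 4 \left(-3 + 3 N\right) = -12 + 12 N$)
$F = 26$ ($F = 24 + 2 = 26$)
$- 125 \left(w{\left(-10 \right)} + F\right) = - 125 \left(\left(-12 + 12 \left(-10\right)\right) + 26\right) = - 125 \left(\left(-12 - 120\right) + 26\right) = - 125 \left(-132 + 26\right) = \left(-125\right) \left(-106\right) = 13250$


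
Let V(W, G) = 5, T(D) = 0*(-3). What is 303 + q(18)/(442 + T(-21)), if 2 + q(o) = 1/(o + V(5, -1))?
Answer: 3080253/10166 ≈ 303.00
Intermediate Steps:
T(D) = 0
q(o) = -2 + 1/(5 + o) (q(o) = -2 + 1/(o + 5) = -2 + 1/(5 + o))
303 + q(18)/(442 + T(-21)) = 303 + ((-9 - 2*18)/(5 + 18))/(442 + 0) = 303 + ((-9 - 36)/23)/442 = 303 + ((1/23)*(-45))/442 = 303 + (1/442)*(-45/23) = 303 - 45/10166 = 3080253/10166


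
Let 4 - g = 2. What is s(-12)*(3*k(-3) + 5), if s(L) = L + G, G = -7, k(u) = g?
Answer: -209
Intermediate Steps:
g = 2 (g = 4 - 1*2 = 4 - 2 = 2)
k(u) = 2
s(L) = -7 + L (s(L) = L - 7 = -7 + L)
s(-12)*(3*k(-3) + 5) = (-7 - 12)*(3*2 + 5) = -19*(6 + 5) = -19*11 = -209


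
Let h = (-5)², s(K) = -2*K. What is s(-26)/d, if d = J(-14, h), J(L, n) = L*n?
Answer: -26/175 ≈ -0.14857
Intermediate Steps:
h = 25
d = -350 (d = -14*25 = -350)
s(-26)/d = -2*(-26)/(-350) = 52*(-1/350) = -26/175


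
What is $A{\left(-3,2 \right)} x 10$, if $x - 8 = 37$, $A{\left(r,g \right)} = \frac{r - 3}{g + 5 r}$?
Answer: $\frac{2700}{13} \approx 207.69$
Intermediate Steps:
$A{\left(r,g \right)} = \frac{-3 + r}{g + 5 r}$
$x = 45$ ($x = 8 + 37 = 45$)
$A{\left(-3,2 \right)} x 10 = \frac{-3 - 3}{2 + 5 \left(-3\right)} 45 \cdot 10 = \frac{1}{2 - 15} \left(-6\right) 45 \cdot 10 = \frac{1}{-13} \left(-6\right) 45 \cdot 10 = \left(- \frac{1}{13}\right) \left(-6\right) 45 \cdot 10 = \frac{6}{13} \cdot 45 \cdot 10 = \frac{270}{13} \cdot 10 = \frac{2700}{13}$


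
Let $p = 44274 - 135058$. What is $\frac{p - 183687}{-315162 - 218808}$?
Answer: $\frac{274471}{533970} \approx 0.51402$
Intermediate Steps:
$p = -90784$
$\frac{p - 183687}{-315162 - 218808} = \frac{-90784 - 183687}{-315162 - 218808} = - \frac{274471}{-533970} = \left(-274471\right) \left(- \frac{1}{533970}\right) = \frac{274471}{533970}$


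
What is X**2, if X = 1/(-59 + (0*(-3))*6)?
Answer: 1/3481 ≈ 0.00028727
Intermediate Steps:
X = -1/59 (X = 1/(-59 + 0*6) = 1/(-59 + 0) = 1/(-59) = -1/59 ≈ -0.016949)
X**2 = (-1/59)**2 = 1/3481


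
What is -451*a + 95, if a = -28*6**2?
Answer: 454703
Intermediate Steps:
a = -1008 (a = -28*36 = -1008)
-451*a + 95 = -451*(-1008) + 95 = 454608 + 95 = 454703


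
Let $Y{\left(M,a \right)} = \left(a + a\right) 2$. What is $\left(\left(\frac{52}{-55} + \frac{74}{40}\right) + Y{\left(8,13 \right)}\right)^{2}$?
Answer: $\frac{135466321}{48400} \approx 2798.9$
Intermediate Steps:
$Y{\left(M,a \right)} = 4 a$ ($Y{\left(M,a \right)} = 2 a 2 = 4 a$)
$\left(\left(\frac{52}{-55} + \frac{74}{40}\right) + Y{\left(8,13 \right)}\right)^{2} = \left(\left(\frac{52}{-55} + \frac{74}{40}\right) + 4 \cdot 13\right)^{2} = \left(\left(52 \left(- \frac{1}{55}\right) + 74 \cdot \frac{1}{40}\right) + 52\right)^{2} = \left(\left(- \frac{52}{55} + \frac{37}{20}\right) + 52\right)^{2} = \left(\frac{199}{220} + 52\right)^{2} = \left(\frac{11639}{220}\right)^{2} = \frac{135466321}{48400}$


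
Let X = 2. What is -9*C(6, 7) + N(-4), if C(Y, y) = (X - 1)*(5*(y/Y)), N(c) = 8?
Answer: -89/2 ≈ -44.500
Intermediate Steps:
C(Y, y) = 5*y/Y (C(Y, y) = (2 - 1)*(5*(y/Y)) = 1*(5*y/Y) = 5*y/Y)
-9*C(6, 7) + N(-4) = -45*7/6 + 8 = -9*35/6 + 8 = -105/2 + 8 = -89/2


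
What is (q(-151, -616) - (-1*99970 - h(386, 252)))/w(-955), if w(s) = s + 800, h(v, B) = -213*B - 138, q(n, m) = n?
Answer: -9201/31 ≈ -296.81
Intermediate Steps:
h(v, B) = -138 - 213*B
w(s) = 800 + s
(q(-151, -616) - (-1*99970 - h(386, 252)))/w(-955) = (-151 - (-1*99970 - (-138 - 213*252)))/(800 - 955) = (-151 - (-99970 - (-138 - 53676)))/(-155) = (-151 - (-99970 - 1*(-53814)))*(-1/155) = (-151 - (-99970 + 53814))*(-1/155) = (-151 - 1*(-46156))*(-1/155) = (-151 + 46156)*(-1/155) = 46005*(-1/155) = -9201/31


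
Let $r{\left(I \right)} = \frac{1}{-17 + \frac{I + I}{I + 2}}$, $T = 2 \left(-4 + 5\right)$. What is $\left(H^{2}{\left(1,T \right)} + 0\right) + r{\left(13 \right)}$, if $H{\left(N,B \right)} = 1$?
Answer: $\frac{214}{229} \approx 0.9345$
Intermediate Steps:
$T = 2$ ($T = 2 \cdot 1 = 2$)
$r{\left(I \right)} = \frac{1}{-17 + \frac{2 I}{2 + I}}$
$\left(H^{2}{\left(1,T \right)} + 0\right) + r{\left(13 \right)} = \left(1^{2} + 0\right) + \frac{-2 - 13}{34 + 15 \cdot 13} = \left(1 + 0\right) + \frac{-2 - 13}{34 + 195} = 1 + \frac{1}{229} \left(-15\right) = 1 - \frac{15}{229} = \frac{214}{229}$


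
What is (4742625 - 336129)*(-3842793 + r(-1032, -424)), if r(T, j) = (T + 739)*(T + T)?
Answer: -14268414714336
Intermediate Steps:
r(T, j) = 2*T*(739 + T) (r(T, j) = (739 + T)*(2*T) = 2*T*(739 + T))
(4742625 - 336129)*(-3842793 + r(-1032, -424)) = (4742625 - 336129)*(-3842793 + 2*(-1032)*(739 - 1032)) = 4406496*(-3842793 + 2*(-1032)*(-293)) = 4406496*(-3842793 + 604752) = 4406496*(-3238041) = -14268414714336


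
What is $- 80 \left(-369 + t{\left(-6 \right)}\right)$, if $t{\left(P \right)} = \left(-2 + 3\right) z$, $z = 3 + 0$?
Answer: $29280$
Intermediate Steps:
$z = 3$
$t{\left(P \right)} = 3$ ($t{\left(P \right)} = \left(-2 + 3\right) 3 = 1 \cdot 3 = 3$)
$- 80 \left(-369 + t{\left(-6 \right)}\right) = - 80 \left(-369 + 3\right) = \left(-80\right) \left(-366\right) = 29280$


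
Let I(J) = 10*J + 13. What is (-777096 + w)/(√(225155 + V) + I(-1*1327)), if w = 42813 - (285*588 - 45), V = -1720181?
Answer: 1328377914/19693675 + 300606*I*√166114/19693675 ≈ 67.452 + 6.2212*I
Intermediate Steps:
w = -124722 (w = 42813 - (167580 - 45) = 42813 - 1*167535 = 42813 - 167535 = -124722)
I(J) = 13 + 10*J
(-777096 + w)/(√(225155 + V) + I(-1*1327)) = (-777096 - 124722)/(√(225155 - 1720181) + (13 + 10*(-1*1327))) = -901818/(√(-1495026) + (13 + 10*(-1327))) = -901818/(3*I*√166114 + (13 - 13270)) = -901818/(3*I*√166114 - 13257) = -901818/(-13257 + 3*I*√166114)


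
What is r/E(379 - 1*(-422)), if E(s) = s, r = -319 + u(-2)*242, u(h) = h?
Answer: -803/801 ≈ -1.0025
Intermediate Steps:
r = -803 (r = -319 - 2*242 = -319 - 484 = -803)
r/E(379 - 1*(-422)) = -803/(379 - 1*(-422)) = -803/(379 + 422) = -803/801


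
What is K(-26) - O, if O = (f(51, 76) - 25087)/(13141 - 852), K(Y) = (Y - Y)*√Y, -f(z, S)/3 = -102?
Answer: 24781/12289 ≈ 2.0165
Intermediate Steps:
f(z, S) = 306 (f(z, S) = -3*(-102) = 306)
K(Y) = 0 (K(Y) = 0*√Y = 0)
O = -24781/12289 (O = (306 - 25087)/(13141 - 852) = -24781/12289 ≈ -2.0165)
K(-26) - O = 0 - 1*(-24781/12289) = 0 + 24781/12289 = 24781/12289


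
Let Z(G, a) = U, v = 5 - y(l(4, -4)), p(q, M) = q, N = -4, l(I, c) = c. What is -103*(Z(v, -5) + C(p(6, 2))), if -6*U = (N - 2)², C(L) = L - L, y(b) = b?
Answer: 618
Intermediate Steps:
C(L) = 0
v = 9 (v = 5 - 1*(-4) = 5 + 4 = 9)
U = -6 (U = -(-4 - 2)²/6 = -⅙*(-6)² = -⅙*36 = -6)
Z(G, a) = -6
-103*(Z(v, -5) + C(p(6, 2))) = -103*(-6 + 0) = -103*(-6) = 618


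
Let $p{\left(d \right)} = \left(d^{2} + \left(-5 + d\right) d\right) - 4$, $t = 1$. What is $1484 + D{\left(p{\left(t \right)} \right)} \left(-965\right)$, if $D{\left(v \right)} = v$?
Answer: $8239$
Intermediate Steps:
$p{\left(d \right)} = -4 + d^{2} + d \left(-5 + d\right)$ ($p{\left(d \right)} = \left(d^{2} + d \left(-5 + d\right)\right) - 4 = -4 + d^{2} + d \left(-5 + d\right)$)
$1484 + D{\left(p{\left(t \right)} \right)} \left(-965\right) = 1484 + \left(-4 - 5 + 2 \cdot 1^{2}\right) \left(-965\right) = 1484 + \left(-4 - 5 + 2 \cdot 1\right) \left(-965\right) = 1484 + \left(-4 - 5 + 2\right) \left(-965\right) = 1484 - -6755 = 1484 + 6755 = 8239$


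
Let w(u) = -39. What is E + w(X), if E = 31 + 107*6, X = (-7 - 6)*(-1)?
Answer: 634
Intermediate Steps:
X = 13 (X = -13*(-1) = 13)
E = 673 (E = 31 + 642 = 673)
E + w(X) = 673 - 39 = 634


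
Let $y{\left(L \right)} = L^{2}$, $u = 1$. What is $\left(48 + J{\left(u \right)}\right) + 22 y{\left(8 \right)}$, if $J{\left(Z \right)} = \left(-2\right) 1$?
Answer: $1454$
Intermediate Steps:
$J{\left(Z \right)} = -2$
$\left(48 + J{\left(u \right)}\right) + 22 y{\left(8 \right)} = \left(48 - 2\right) + 22 \cdot 8^{2} = 46 + 22 \cdot 64 = 46 + 1408 = 1454$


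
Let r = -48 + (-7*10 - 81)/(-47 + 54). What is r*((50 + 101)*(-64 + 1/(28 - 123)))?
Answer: 447178497/665 ≈ 6.7245e+5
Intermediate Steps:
r = -487/7 (r = -48 + (-70 - 81)/7 = -48 - 151*⅐ = -48 - 151/7 = -487/7 ≈ -69.571)
r*((50 + 101)*(-64 + 1/(28 - 123))) = -487*(50 + 101)*(-64 + 1/(28 - 123))/7 = -73537*(-64 + 1/(-95))/7 = -73537*(-64 - 1/95)/7 = -73537*(-6081)/(7*95) = -487/7*(-918231/95) = 447178497/665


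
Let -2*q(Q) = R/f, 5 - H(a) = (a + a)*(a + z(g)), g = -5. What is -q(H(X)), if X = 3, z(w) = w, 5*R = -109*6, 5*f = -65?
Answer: 327/65 ≈ 5.0308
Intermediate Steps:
f = -13 (f = (⅕)*(-65) = -13)
R = -654/5 (R = (-109*6)/5 = (⅕)*(-654) = -654/5 ≈ -130.80)
H(a) = 5 - 2*a*(-5 + a) (H(a) = 5 - (a + a)*(a - 5) = 5 - 2*a*(-5 + a))
q(Q) = -327/65 (q(Q) = -(-327)/(5*(-13)) = -(-327)*(-1)/(5*13) = -½*654/65 = -327/65)
-q(H(X)) = -1*(-327/65) = 327/65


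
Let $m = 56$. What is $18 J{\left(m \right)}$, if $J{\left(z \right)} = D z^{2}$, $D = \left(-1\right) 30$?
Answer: $-1693440$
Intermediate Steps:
$D = -30$
$J{\left(z \right)} = - 30 z^{2}$
$18 J{\left(m \right)} = 18 \left(- 30 \cdot 56^{2}\right) = 18 \left(\left(-30\right) 3136\right) = 18 \left(-94080\right) = -1693440$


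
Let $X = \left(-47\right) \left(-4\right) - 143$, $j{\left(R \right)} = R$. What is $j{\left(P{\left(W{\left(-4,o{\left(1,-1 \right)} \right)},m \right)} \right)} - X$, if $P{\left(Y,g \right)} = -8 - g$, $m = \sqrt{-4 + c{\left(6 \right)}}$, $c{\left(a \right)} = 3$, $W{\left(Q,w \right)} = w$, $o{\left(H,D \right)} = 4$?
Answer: $-53 - i \approx -53.0 - 1.0 i$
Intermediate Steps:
$m = i$ ($m = \sqrt{-4 + 3} = \sqrt{-1} = i \approx 1.0 i$)
$X = 45$ ($X = 188 - 143 = 45$)
$j{\left(P{\left(W{\left(-4,o{\left(1,-1 \right)} \right)},m \right)} \right)} - X = \left(-8 - i\right) - 45 = -53 - i$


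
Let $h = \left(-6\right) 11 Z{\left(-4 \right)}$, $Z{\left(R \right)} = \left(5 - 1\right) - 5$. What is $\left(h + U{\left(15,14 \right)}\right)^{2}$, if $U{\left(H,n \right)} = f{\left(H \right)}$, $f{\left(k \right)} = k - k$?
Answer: $4356$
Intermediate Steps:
$f{\left(k \right)} = 0$
$Z{\left(R \right)} = -1$ ($Z{\left(R \right)} = 4 - 5 = -1$)
$U{\left(H,n \right)} = 0$
$h = 66$ ($h = \left(-6\right) 11 \left(-1\right) = \left(-66\right) \left(-1\right) = 66$)
$\left(h + U{\left(15,14 \right)}\right)^{2} = \left(66 + 0\right)^{2} = 66^{2} = 4356$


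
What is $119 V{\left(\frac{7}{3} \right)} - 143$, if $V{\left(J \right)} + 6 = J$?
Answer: $- \frac{1738}{3} \approx -579.33$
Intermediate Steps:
$V{\left(J \right)} = -6 + J$
$119 V{\left(\frac{7}{3} \right)} - 143 = 119 \left(-6 + \frac{7}{3}\right) - 143 = 119 \left(- \frac{11}{3}\right) - 143 = - \frac{1309}{3} - 143 = - \frac{1738}{3}$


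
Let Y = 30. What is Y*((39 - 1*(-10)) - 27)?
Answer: 660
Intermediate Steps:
Y*((39 - 1*(-10)) - 27) = 30*((39 - 1*(-10)) - 27) = 30*((39 + 10) - 27) = 30*(49 - 27) = 30*22 = 660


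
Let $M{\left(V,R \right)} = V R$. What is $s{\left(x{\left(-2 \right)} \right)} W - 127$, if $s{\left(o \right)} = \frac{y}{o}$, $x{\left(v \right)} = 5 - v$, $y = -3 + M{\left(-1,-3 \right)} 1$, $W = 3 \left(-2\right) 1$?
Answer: $-127$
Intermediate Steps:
$M{\left(V,R \right)} = R V$
$W = -6$ ($W = \left(-6\right) 1 = -6$)
$y = 0$ ($y = -3 + \left(-3\right) \left(-1\right) 1 = -3 + 3 \cdot 1 = -3 + 3 = 0$)
$s{\left(o \right)} = 0$ ($s{\left(o \right)} = \frac{0}{o} = 0$)
$s{\left(x{\left(-2 \right)} \right)} W - 127 = 0 \left(-6\right) - 127 = 0 - 127 = -127$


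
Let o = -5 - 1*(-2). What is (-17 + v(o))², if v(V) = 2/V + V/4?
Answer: 48841/144 ≈ 339.17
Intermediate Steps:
o = -3 (o = -5 + 2 = -3)
v(V) = 2/V + V/4 (v(V) = 2/V + V*(¼) = 2/V + V/4)
(-17 + v(o))² = (-17 + (2/(-3) + (¼)*(-3)))² = (-17 + (2*(-⅓) - ¾))² = (-17 + (-⅔ - ¾))² = (-17 - 17/12)² = (-221/12)² = 48841/144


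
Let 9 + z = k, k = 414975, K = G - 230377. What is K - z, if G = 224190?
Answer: -421153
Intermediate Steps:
K = -6187 (K = 224190 - 230377 = -6187)
z = 414966 (z = -9 + 414975 = 414966)
K - z = -6187 - 1*414966 = -6187 - 414966 = -421153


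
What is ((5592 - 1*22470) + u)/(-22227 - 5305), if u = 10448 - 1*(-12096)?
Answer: -2833/13766 ≈ -0.20580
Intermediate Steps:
u = 22544 (u = 10448 + 12096 = 22544)
((5592 - 1*22470) + u)/(-22227 - 5305) = ((5592 - 1*22470) + 22544)/(-22227 - 5305) = ((5592 - 22470) + 22544)/(-27532) = (-16878 + 22544)*(-1/27532) = 5666*(-1/27532) = -2833/13766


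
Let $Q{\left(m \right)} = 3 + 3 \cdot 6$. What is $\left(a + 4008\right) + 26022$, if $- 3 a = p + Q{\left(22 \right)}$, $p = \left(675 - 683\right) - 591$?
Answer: $\frac{90668}{3} \approx 30223.0$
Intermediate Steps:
$Q{\left(m \right)} = 21$ ($Q{\left(m \right)} = 3 + 18 = 21$)
$p = -599$ ($p = -8 - 591 = -599$)
$a = \frac{578}{3}$ ($a = - \frac{-599 + 21}{3} = \left(- \frac{1}{3}\right) \left(-578\right) = \frac{578}{3} \approx 192.67$)
$\left(a + 4008\right) + 26022 = \left(\frac{578}{3} + 4008\right) + 26022 = \frac{12602}{3} + 26022 = \frac{90668}{3}$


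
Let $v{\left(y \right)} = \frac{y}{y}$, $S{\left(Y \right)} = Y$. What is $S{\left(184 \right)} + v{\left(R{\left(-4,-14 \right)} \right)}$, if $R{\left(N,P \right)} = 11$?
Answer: $185$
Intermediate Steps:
$v{\left(y \right)} = 1$
$S{\left(184 \right)} + v{\left(R{\left(-4,-14 \right)} \right)} = 184 + 1 = 185$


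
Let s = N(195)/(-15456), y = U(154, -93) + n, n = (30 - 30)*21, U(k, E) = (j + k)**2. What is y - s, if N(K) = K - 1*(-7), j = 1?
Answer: 185665301/7728 ≈ 24025.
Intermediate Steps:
N(K) = 7 + K (N(K) = K + 7 = 7 + K)
U(k, E) = (1 + k)**2
n = 0 (n = 0*21 = 0)
y = 24025 (y = (1 + 154)**2 + 0 = 155**2 + 0 = 24025 + 0 = 24025)
s = -101/7728 (s = (7 + 195)/(-15456) = 202*(-1/15456) = -101/7728 ≈ -0.013069)
y - s = 24025 - 1*(-101/7728) = 24025 + 101/7728 = 185665301/7728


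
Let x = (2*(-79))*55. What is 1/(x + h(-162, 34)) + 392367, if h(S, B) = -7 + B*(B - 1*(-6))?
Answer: 2878796678/7337 ≈ 3.9237e+5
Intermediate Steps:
h(S, B) = -7 + B*(6 + B) (h(S, B) = -7 + B*(B + 6) = -7 + B*(6 + B))
x = -8690 (x = -158*55 = -8690)
1/(x + h(-162, 34)) + 392367 = 1/(-8690 + (-7 + 34**2 + 6*34)) + 392367 = 1/(-8690 + (-7 + 1156 + 204)) + 392367 = 1/(-8690 + 1353) + 392367 = 1/(-7337) + 392367 = -1/7337 + 392367 = 2878796678/7337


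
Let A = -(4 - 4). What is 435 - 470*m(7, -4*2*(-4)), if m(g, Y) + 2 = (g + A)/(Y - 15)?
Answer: 20085/17 ≈ 1181.5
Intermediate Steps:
A = 0 (A = -1*0 = 0)
m(g, Y) = -2 + g/(-15 + Y) (m(g, Y) = -2 + (g + 0)/(Y - 15) = -2 + g/(-15 + Y))
435 - 470*m(7, -4*2*(-4)) = 435 - 470*(30 + 7 - 2*(-4*2)*(-4))/(-15 - 4*2*(-4)) = 435 - 470*(30 + 7 - (-16)*(-4))/(-15 - 8*(-4)) = 435 - 470*(30 + 7 - 2*32)/(-15 + 32) = 435 - 470*(30 + 7 - 64)/17 = 435 - 470*(-27)/17 = 435 - 470*(-27/17) = 435 + 12690/17 = 20085/17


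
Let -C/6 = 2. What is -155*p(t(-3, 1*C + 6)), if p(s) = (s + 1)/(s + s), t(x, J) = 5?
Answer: -93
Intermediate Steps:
C = -12 (C = -6*2 = -12)
p(s) = (1 + s)/(2*s) (p(s) = (1 + s)/((2*s)) = (1 + s)*(1/(2*s)) = (1 + s)/(2*s))
-155*p(t(-3, 1*C + 6)) = -155*(1 + 5)/(2*5) = -155*6/(2*5) = -155*3/5 = -93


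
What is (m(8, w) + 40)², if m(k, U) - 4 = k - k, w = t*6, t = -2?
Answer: 1936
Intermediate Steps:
w = -12 (w = -2*6 = -12)
m(k, U) = 4 (m(k, U) = 4 + (k - k) = 4 + 0 = 4)
(m(8, w) + 40)² = (4 + 40)² = 44² = 1936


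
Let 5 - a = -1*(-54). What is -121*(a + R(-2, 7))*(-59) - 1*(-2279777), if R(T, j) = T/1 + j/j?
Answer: 1922827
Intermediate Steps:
R(T, j) = 1 + T (R(T, j) = T*1 + 1 = T + 1 = 1 + T)
a = -49 (a = 5 - (-1)*(-54) = 5 - 1*54 = 5 - 54 = -49)
-121*(a + R(-2, 7))*(-59) - 1*(-2279777) = -121*(-49 + (1 - 2))*(-59) - 1*(-2279777) = -121*(-49 - 1)*(-59) + 2279777 = -(-6050)*(-59) + 2279777 = -121*2950 + 2279777 = -356950 + 2279777 = 1922827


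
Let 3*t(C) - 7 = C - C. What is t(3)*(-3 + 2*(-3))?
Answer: -21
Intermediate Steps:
t(C) = 7/3 (t(C) = 7/3 + (C - C)/3 = 7/3 + (⅓)*0 = 7/3 + 0 = 7/3)
t(3)*(-3 + 2*(-3)) = 7*(-3 + 2*(-3))/3 = 7*(-3 - 6)/3 = (7/3)*(-9) = -21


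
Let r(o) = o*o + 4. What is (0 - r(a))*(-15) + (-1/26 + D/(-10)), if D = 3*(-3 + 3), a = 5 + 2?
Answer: 20669/26 ≈ 794.96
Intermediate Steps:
a = 7
r(o) = 4 + o² (r(o) = o² + 4 = 4 + o²)
D = 0 (D = 3*0 = 0)
(0 - r(a))*(-15) + (-1/26 + D/(-10)) = (0 - (4 + 7²))*(-15) + (-1/26 + 0/(-10)) = (0 - (4 + 49))*(-15) + (-1*1/26 + 0*(-⅒)) = (0 - 1*53)*(-15) + (-1/26 + 0) = (0 - 53)*(-15) - 1/26 = -53*(-15) - 1/26 = 795 - 1/26 = 20669/26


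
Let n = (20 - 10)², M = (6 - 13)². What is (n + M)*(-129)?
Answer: -19221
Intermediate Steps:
M = 49 (M = (-7)² = 49)
n = 100 (n = 10² = 100)
(n + M)*(-129) = (100 + 49)*(-129) = 149*(-129) = -19221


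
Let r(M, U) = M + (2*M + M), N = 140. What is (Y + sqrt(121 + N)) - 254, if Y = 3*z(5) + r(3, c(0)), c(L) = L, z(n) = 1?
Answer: -239 + 3*sqrt(29) ≈ -222.84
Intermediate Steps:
r(M, U) = 4*M (r(M, U) = M + 3*M = 4*M)
Y = 15 (Y = 3*1 + 4*3 = 3 + 12 = 15)
(Y + sqrt(121 + N)) - 254 = (15 + sqrt(121 + 140)) - 254 = (15 + sqrt(261)) - 254 = (15 + 3*sqrt(29)) - 254 = -239 + 3*sqrt(29)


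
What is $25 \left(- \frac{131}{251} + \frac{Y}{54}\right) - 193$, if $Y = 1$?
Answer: $- \frac{2786497}{13554} \approx -205.58$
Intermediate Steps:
$25 \left(- \frac{131}{251} + \frac{Y}{54}\right) - 193 = 25 \left(- \frac{131}{251} + 1 \cdot \frac{1}{54}\right) - 193 = 25 \left(\left(-131\right) \frac{1}{251} + 1 \cdot \frac{1}{54}\right) - 193 = 25 \left(- \frac{131}{251} + \frac{1}{54}\right) - 193 = 25 \left(- \frac{6823}{13554}\right) - 193 = - \frac{170575}{13554} - 193 = - \frac{2786497}{13554}$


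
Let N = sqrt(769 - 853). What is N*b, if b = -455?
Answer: -910*I*sqrt(21) ≈ -4170.1*I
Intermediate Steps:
N = 2*I*sqrt(21) (N = sqrt(-84) = 2*I*sqrt(21) ≈ 9.1651*I)
N*b = (2*I*sqrt(21))*(-455) = -910*I*sqrt(21)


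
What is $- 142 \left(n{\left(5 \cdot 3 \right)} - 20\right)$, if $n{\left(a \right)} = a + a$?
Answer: $-1420$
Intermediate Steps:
$n{\left(a \right)} = 2 a$
$- 142 \left(n{\left(5 \cdot 3 \right)} - 20\right) = - 142 \left(2 \cdot 5 \cdot 3 - 20\right) = - 142 \left(2 \cdot 15 - 20\right) = - 142 \left(30 - 20\right) = \left(-142\right) 10 = -1420$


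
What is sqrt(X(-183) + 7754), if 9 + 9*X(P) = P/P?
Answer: sqrt(69778)/3 ≈ 88.052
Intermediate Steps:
X(P) = -8/9 (X(P) = -1 + (P/P)/9 = -1 + (1/9)*1 = -1 + 1/9 = -8/9)
sqrt(X(-183) + 7754) = sqrt(-8/9 + 7754) = sqrt(69778/9) = sqrt(69778)/3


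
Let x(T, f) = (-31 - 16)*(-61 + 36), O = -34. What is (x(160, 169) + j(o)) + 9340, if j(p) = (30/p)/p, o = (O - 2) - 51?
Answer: 26529355/2523 ≈ 10515.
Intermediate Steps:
x(T, f) = 1175 (x(T, f) = -47*(-25) = 1175)
o = -87 (o = (-34 - 2) - 51 = -36 - 51 = -87)
j(p) = 30/p²
(x(160, 169) + j(o)) + 9340 = (1175 + 30/(-87)²) + 9340 = (1175 + 30*(1/7569)) + 9340 = (1175 + 10/2523) + 9340 = 2964535/2523 + 9340 = 26529355/2523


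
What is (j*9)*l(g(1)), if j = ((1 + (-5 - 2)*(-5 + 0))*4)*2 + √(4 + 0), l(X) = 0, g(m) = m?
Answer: 0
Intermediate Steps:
j = 290 (j = ((1 - 7*(-5))*4)*2 + √4 = ((1 + 35)*4)*2 + 2 = (36*4)*2 + 2 = 144*2 + 2 = 288 + 2 = 290)
(j*9)*l(g(1)) = (290*9)*0 = 2610*0 = 0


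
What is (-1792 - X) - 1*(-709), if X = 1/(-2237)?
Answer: -2422670/2237 ≈ -1083.0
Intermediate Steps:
X = -1/2237 ≈ -0.00044703
(-1792 - X) - 1*(-709) = (-1792 - 1*(-1/2237)) - 1*(-709) = (-1792 + 1/2237) + 709 = -4008703/2237 + 709 = -2422670/2237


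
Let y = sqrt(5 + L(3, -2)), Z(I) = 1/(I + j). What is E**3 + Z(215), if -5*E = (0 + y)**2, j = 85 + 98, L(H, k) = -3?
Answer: -3059/49750 ≈ -0.061487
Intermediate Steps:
j = 183
Z(I) = 1/(183 + I) (Z(I) = 1/(I + 183) = 1/(183 + I))
y = sqrt(2) (y = sqrt(5 - 3) = sqrt(2) ≈ 1.4142)
E = -2/5 (E = -(0 + sqrt(2))**2/5 = -(sqrt(2))**2/5 = -1/5*2 = -2/5 ≈ -0.40000)
E**3 + Z(215) = (-2/5)**3 + 1/(183 + 215) = -8/125 + 1/398 = -3059/49750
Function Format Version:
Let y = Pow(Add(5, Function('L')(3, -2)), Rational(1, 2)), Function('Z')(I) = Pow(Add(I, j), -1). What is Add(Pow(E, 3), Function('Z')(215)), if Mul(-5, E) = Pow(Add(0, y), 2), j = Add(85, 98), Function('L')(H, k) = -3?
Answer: Rational(-3059, 49750) ≈ -0.061487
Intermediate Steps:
j = 183
Function('Z')(I) = Pow(Add(183, I), -1) (Function('Z')(I) = Pow(Add(I, 183), -1) = Pow(Add(183, I), -1))
y = Pow(2, Rational(1, 2)) (y = Pow(Add(5, -3), Rational(1, 2)) = Pow(2, Rational(1, 2)) ≈ 1.4142)
E = Rational(-2, 5) (E = Mul(Rational(-1, 5), Pow(Add(0, Pow(2, Rational(1, 2))), 2)) = Mul(Rational(-1, 5), Pow(Pow(2, Rational(1, 2)), 2)) = Mul(Rational(-1, 5), 2) = Rational(-2, 5) ≈ -0.40000)
Add(Pow(E, 3), Function('Z')(215)) = Add(Pow(Rational(-2, 5), 3), Pow(Add(183, 215), -1)) = Add(Rational(-8, 125), Pow(398, -1)) = Add(Rational(-8, 125), Rational(1, 398)) = Rational(-3059, 49750)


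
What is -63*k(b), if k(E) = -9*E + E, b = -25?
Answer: -12600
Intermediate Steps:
k(E) = -8*E
-63*k(b) = -(-504)*(-25) = -63*200 = -12600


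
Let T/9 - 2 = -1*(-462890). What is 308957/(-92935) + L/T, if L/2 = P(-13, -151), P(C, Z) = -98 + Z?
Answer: -214528299071/64528302030 ≈ -3.3246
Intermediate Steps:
L = -498 (L = 2*(-98 - 151) = 2*(-249) = -498)
T = 4166028 (T = 18 + 9*(-1*(-462890)) = 18 + 9*462890 = 18 + 4166010 = 4166028)
308957/(-92935) + L/T = 308957/(-92935) - 498/4166028 = 308957*(-1/92935) - 498*1/4166028 = -308957/92935 - 83/694338 = -214528299071/64528302030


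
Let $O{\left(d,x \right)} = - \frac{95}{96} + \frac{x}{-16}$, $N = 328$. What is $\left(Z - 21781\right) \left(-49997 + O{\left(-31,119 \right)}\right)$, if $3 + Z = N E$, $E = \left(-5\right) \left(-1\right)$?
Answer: $\frac{6043855939}{6} \approx 1.0073 \cdot 10^{9}$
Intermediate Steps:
$E = 5$
$O{\left(d,x \right)} = - \frac{95}{96} - \frac{x}{16}$ ($O{\left(d,x \right)} = \left(-95\right) \frac{1}{96} + x \left(- \frac{1}{16}\right) = - \frac{95}{96} - \frac{x}{16}$)
$Z = 1637$ ($Z = -3 + 328 \cdot 5 = -3 + 1640 = 1637$)
$\left(Z - 21781\right) \left(-49997 + O{\left(-31,119 \right)}\right) = \left(1637 - 21781\right) \left(-49997 - \frac{809}{96}\right) = - 20144 \left(-49997 - \frac{809}{96}\right) = \left(-20144\right) \left(- \frac{4800521}{96}\right) = \frac{6043855939}{6}$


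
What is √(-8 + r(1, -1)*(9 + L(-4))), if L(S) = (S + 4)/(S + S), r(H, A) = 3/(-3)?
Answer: I*√17 ≈ 4.1231*I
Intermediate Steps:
r(H, A) = -1 (r(H, A) = 3*(-⅓) = -1)
L(S) = (4 + S)/(2*S) (L(S) = (4 + S)/((2*S)) = (4 + S)*(1/(2*S)) = (4 + S)/(2*S))
√(-8 + r(1, -1)*(9 + L(-4))) = √(-8 - (9 + (½)*(4 - 4)/(-4))) = √(-8 - (9 + (½)*(-¼)*0)) = √(-8 - (9 + 0)) = √(-8 - 1*9) = √(-8 - 9) = √(-17) = I*√17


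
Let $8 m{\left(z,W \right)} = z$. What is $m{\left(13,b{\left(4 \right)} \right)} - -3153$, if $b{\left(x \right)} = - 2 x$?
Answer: $\frac{25237}{8} \approx 3154.6$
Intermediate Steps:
$m{\left(z,W \right)} = \frac{z}{8}$
$m{\left(13,b{\left(4 \right)} \right)} - -3153 = \frac{1}{8} \cdot 13 - -3153 = \frac{13}{8} + 3153 = \frac{25237}{8}$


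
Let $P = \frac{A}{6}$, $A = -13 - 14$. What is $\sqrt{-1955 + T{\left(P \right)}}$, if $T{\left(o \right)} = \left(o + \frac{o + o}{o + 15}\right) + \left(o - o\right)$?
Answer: $\frac{i \sqrt{384230}}{14} \approx 44.276 i$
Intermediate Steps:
$A = -27$
$P = - \frac{9}{2}$ ($P = - \frac{27}{6} = \left(-27\right) \frac{1}{6} = - \frac{9}{2} \approx -4.5$)
$T{\left(o \right)} = o + \frac{2 o}{15 + o}$ ($T{\left(o \right)} = \left(o + \frac{2 o}{15 + o}\right) + 0 = o + \frac{2 o}{15 + o}$)
$\sqrt{-1955 + T{\left(P \right)}} = \sqrt{-1955 - \frac{9 \left(17 - \frac{9}{2}\right)}{2 \left(15 - \frac{9}{2}\right)}} = \sqrt{-1955 - \frac{9}{2} \frac{1}{\frac{21}{2}} \cdot \frac{25}{2}} = \sqrt{-1955 - \frac{3}{7} \cdot \frac{25}{2}} = \sqrt{-1955 - \frac{75}{14}} = \sqrt{- \frac{27445}{14}} = \frac{i \sqrt{384230}}{14}$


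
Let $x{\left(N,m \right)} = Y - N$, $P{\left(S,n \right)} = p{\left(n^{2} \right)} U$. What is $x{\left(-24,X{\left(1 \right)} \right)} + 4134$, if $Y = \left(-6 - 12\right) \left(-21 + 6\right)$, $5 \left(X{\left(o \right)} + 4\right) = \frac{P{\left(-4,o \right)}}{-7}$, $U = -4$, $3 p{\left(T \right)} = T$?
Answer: $4428$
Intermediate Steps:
$p{\left(T \right)} = \frac{T}{3}$
$P{\left(S,n \right)} = - \frac{4 n^{2}}{3}$ ($P{\left(S,n \right)} = \frac{n^{2}}{3} \left(-4\right) = - \frac{4 n^{2}}{3}$)
$X{\left(o \right)} = -4 + \frac{4 o^{2}}{105}$ ($X{\left(o \right)} = -4 + \frac{- \frac{4 o^{2}}{3} \frac{1}{-7}}{5} = -4 + \frac{- \frac{4 o^{2}}{3} \left(- \frac{1}{7}\right)}{5} = -4 + \frac{\frac{4}{21} o^{2}}{5} = -4 + \frac{4 o^{2}}{105}$)
$Y = 270$ ($Y = \left(-18\right) \left(-15\right) = 270$)
$x{\left(N,m \right)} = 270 - N$
$x{\left(-24,X{\left(1 \right)} \right)} + 4134 = \left(270 - -24\right) + 4134 = \left(270 + 24\right) + 4134 = 294 + 4134 = 4428$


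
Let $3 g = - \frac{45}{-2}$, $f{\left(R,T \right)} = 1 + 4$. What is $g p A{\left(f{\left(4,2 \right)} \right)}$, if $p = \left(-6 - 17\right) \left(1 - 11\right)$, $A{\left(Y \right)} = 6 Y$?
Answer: $51750$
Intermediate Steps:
$f{\left(R,T \right)} = 5$
$g = \frac{15}{2}$ ($g = \frac{\left(-45\right) \frac{1}{-2}}{3} = \frac{\left(-45\right) \left(- \frac{1}{2}\right)}{3} = \frac{1}{3} \cdot \frac{45}{2} = \frac{15}{2} \approx 7.5$)
$p = 230$ ($p = \left(-23\right) \left(-10\right) = 230$)
$g p A{\left(f{\left(4,2 \right)} \right)} = \frac{15}{2} \cdot 230 \cdot 6 \cdot 5 = 1725 \cdot 30 = 51750$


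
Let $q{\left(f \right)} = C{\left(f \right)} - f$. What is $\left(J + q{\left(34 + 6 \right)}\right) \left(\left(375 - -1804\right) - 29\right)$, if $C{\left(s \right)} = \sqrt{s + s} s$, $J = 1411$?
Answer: $2947650 + 344000 \sqrt{5} \approx 3.7169 \cdot 10^{6}$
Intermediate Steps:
$C{\left(s \right)} = \sqrt{2} s^{\frac{3}{2}}$ ($C{\left(s \right)} = \sqrt{2 s} s = \sqrt{2} \sqrt{s} s = \sqrt{2} s^{\frac{3}{2}}$)
$q{\left(f \right)} = - f + \sqrt{2} f^{\frac{3}{2}}$ ($q{\left(f \right)} = \sqrt{2} f^{\frac{3}{2}} - f = - f + \sqrt{2} f^{\frac{3}{2}}$)
$\left(J + q{\left(34 + 6 \right)}\right) \left(\left(375 - -1804\right) - 29\right) = \left(1411 + \left(- (34 + 6) + \sqrt{2} \left(34 + 6\right)^{\frac{3}{2}}\right)\right) \left(\left(375 - -1804\right) - 29\right) = \left(1411 - \left(40 - \sqrt{2} \cdot 40^{\frac{3}{2}}\right)\right) \left(\left(375 + 1804\right) - 29\right) = \left(1411 - \left(40 - \sqrt{2} \cdot 80 \sqrt{10}\right)\right) \left(2179 - 29\right) = \left(1411 - \left(40 - 160 \sqrt{5}\right)\right) 2150 = \left(1371 + 160 \sqrt{5}\right) 2150 = 2947650 + 344000 \sqrt{5}$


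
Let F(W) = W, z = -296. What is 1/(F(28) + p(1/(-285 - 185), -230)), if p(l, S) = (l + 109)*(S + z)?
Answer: -235/13466647 ≈ -1.7451e-5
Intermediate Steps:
p(l, S) = (-296 + S)*(109 + l) (p(l, S) = (l + 109)*(S - 296) = (109 + l)*(-296 + S) = (-296 + S)*(109 + l))
1/(F(28) + p(1/(-285 - 185), -230)) = 1/(28 + (-32264 - 296/(-285 - 185) + 109*(-230) - 230/(-285 - 185))) = 1/(28 + (-32264 - 296/(-470) - 25070 - 230/(-470))) = 1/(28 + (-32264 - 296*(-1/470) - 25070 - 230*(-1/470))) = 1/(28 + (-32264 + 148/235 - 25070 + 23/47)) = 1/(28 - 13473227/235) = 1/(-13466647/235) = -235/13466647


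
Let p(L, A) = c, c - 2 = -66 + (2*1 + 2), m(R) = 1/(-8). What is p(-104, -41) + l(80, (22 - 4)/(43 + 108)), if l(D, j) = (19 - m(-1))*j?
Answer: -34863/604 ≈ -57.720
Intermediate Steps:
m(R) = -1/8
c = -60 (c = 2 + (-66 + (2*1 + 2)) = 2 + (-66 + (2 + 2)) = 2 + (-66 + 4) = 2 - 62 = -60)
p(L, A) = -60
l(D, j) = 153*j/8 (l(D, j) = (19 - 1*(-1/8))*j = (19 + 1/8)*j = 153*j/8)
p(-104, -41) + l(80, (22 - 4)/(43 + 108)) = -60 + 153*((22 - 4)/(43 + 108))/8 = -60 + 153*(18/151)/8 = -60 + 153*(18*(1/151))/8 = -60 + (153/8)*(18/151) = -60 + 1377/604 = -34863/604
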